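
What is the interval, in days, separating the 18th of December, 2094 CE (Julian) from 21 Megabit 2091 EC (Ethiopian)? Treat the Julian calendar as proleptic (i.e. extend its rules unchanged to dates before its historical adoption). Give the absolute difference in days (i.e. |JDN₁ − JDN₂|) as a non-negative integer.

JDN of the first date = 2486243.
JDN of the second date = 2487793.
|2487793 − 2486243| = 1550.

1550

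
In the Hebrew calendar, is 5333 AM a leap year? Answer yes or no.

Hebrew year 5333 is year 13 of its 19-year Metonic cycle; leap years are at positions 3, 6, 8, 11, 14, 17, 19, so it is a common year (12 months).

no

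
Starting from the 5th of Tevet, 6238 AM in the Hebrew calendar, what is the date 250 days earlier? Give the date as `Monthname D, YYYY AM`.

Nisan 22, 6237 AM

The starting date is JDN 2626112; 2626112 − 250 = 2625862.
JDN 2625862 corresponds to Nisan 22, 6237 AM.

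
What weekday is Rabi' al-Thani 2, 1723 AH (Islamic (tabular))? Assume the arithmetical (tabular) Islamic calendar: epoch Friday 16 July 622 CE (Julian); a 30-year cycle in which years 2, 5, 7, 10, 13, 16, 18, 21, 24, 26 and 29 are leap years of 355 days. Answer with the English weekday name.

Friday

In the Gregorian calendar this is 7 July 2293 (JDN 2558749).
Since JDN mod 7 = 4 (0 = Monday), the day is Friday.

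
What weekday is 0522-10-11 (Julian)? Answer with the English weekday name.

This is JDN 1912002 (13 October 522 Gregorian).
Since JDN mod 7 = 1 (0 = Monday), the day is Tuesday.

Tuesday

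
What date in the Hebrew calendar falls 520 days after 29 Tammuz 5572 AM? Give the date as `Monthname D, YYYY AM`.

Counting 520 days forward from JDN 2383069 reaches JDN 2383589, which is Kislev 18, 5574 AM.

Kislev 18, 5574 AM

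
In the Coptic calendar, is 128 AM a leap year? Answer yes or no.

128 mod 4 = 0; in the Coptic calendar a year is leap when year mod 4 = 3, so it is a common year.

no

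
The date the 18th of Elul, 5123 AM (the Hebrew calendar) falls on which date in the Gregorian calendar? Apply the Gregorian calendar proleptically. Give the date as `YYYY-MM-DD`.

1363-09-05

Both dates share Julian Day Number 2219133; in the Gregorian calendar that is 5 September 1363 CE.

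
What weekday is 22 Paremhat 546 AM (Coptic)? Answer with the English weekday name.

In the proleptic Gregorian calendar this is 22 March 830 (JDN 2024292).
JDN 2024292 mod 7 = 4, and JDN 0 was a Monday, so this is a Friday.

Friday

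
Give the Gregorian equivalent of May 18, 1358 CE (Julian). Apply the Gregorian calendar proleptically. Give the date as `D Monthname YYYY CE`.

26 May 1358 CE

At this point the Julian calendar is 8 days behind the Gregorian.
18 May 1358 Julian + 8 days → 26 May 1358 Gregorian.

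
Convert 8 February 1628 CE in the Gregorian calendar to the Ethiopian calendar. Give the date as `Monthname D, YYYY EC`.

Yekatit 3, 1620 EC

Julian Day Number of the source date = 2315713.
Converting JDN 2315713 to the Ethiopian calendar gives 3 Yekatit 1620 EC.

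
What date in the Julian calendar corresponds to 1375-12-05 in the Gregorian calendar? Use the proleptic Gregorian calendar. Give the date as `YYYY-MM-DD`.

1375-11-27

At this point the Julian calendar is 8 days behind the Gregorian.
5 December 1375 Gregorian − 8 days → 27 November 1375 Julian.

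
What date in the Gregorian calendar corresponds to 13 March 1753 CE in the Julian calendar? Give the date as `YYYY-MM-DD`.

The Julian–Gregorian offset here is 11 days (Julian trailing).
13 March 1753 Julian + 11 days → 24 March 1753 Gregorian.

1753-03-24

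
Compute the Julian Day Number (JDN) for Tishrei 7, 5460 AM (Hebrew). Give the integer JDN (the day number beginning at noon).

2341880

In the Gregorian calendar the same day is 30 September 1699.
JDN 2451545 is 1 January 2000 CE (Gregorian); the target day is −109665 days from there, so JDN = 2341880.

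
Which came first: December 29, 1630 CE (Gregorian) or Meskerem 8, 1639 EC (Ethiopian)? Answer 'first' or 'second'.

first

The two dates have Julian Day Numbers 2316768 and 2322507 respectively.
Since 2316768 < 2322507, the first date comes first.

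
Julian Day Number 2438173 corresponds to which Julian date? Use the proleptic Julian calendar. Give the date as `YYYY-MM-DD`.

JDN 2438173 is 23 May 1963 in the Gregorian calendar.
In the Julian calendar that day is 1963-05-10.

1963-05-10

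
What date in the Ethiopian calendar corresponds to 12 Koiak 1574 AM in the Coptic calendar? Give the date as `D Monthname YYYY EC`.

Julian Day Number of the source date = 2399669.
Converting JDN 2399669 to the Ethiopian calendar gives 12 Tahsas 1850 EC.

12 Tahsas 1850 EC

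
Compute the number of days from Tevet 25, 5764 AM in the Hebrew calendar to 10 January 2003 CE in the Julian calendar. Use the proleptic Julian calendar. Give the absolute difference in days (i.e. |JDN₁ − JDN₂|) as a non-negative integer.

361

First date → JDN 2453024; second date → JDN 2452663.
The interval is |2453024 − 2452663| = 361 days.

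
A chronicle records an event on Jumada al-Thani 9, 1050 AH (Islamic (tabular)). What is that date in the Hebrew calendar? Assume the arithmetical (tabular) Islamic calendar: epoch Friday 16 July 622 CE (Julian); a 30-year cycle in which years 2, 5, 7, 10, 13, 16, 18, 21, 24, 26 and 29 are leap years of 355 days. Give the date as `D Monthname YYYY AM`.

10 Tishrei 5401 AM

Julian Day Number of the source date = 2320327.
Converting JDN 2320327 to the Hebrew calendar gives 10 Tishrei 5401 AM.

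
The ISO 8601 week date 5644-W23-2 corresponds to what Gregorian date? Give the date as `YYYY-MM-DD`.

5644-06-07

ISO week 1 of 5644 is the week containing the first Thursday of 5644.
Week 23, day 2 (Tuesday) lands on 5644-06-07.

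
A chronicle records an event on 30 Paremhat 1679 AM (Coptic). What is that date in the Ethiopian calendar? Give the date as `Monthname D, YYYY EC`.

Megabit 30, 1955 EC

Both dates share Julian Day Number 2438128; in the Ethiopian calendar that is 30 Megabit 1955 EC.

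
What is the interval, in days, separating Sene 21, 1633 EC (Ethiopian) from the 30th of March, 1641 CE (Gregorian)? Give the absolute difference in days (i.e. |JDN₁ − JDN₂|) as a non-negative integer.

First date → JDN 2320599; second date → JDN 2320512.
The interval is |2320599 − 2320512| = 87 days.

87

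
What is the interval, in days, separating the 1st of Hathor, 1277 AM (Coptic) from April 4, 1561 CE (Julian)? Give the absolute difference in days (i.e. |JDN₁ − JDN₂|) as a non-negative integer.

First date → JDN 2291149; second date → JDN 2291307.
The interval is |2291149 − 2291307| = 158 days.

158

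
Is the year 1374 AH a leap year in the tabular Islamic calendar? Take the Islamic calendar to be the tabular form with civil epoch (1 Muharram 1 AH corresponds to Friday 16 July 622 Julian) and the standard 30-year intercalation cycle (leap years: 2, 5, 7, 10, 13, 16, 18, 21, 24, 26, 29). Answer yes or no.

yes

Year 1374 AH is year 24 of its 30-year cycle; leap positions are 2, 5, 7, 10, 13, 16, 18, 21, 24, 26, 29, so it is a leap year (355 days).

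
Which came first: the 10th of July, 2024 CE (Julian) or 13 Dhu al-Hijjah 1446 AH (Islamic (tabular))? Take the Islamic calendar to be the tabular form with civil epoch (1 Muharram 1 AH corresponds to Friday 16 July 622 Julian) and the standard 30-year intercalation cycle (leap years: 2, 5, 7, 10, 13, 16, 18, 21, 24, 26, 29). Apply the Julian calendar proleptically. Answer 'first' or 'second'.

first

First date → JDN 2460515; second date → JDN 2460837.
JDN 2460515 < JDN 2460837, so the first date is earlier.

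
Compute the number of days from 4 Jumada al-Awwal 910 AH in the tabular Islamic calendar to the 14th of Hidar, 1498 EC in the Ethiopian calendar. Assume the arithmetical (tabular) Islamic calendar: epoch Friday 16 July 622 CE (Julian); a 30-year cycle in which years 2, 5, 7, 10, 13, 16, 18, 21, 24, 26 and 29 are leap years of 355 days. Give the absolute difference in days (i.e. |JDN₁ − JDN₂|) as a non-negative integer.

393

First date → JDN 2270680; second date → JDN 2271073.
The interval is |2270680 − 2271073| = 393 days.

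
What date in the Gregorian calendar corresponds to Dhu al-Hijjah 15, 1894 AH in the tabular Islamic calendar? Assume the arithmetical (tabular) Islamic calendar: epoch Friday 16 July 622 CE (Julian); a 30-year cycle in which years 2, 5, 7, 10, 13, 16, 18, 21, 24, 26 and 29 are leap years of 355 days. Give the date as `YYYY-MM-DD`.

2460-02-08

Both dates share Julian Day Number 2619595; in the Gregorian calendar that is 8 February 2460 CE.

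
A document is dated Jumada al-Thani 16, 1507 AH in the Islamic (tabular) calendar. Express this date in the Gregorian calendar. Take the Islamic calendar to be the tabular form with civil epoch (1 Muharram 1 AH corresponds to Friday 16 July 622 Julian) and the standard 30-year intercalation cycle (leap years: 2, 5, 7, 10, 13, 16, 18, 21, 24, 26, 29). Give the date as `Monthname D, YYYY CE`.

Both dates share Julian Day Number 2482279; in the Gregorian calendar that is 23 February 2084 CE.

February 23, 2084 CE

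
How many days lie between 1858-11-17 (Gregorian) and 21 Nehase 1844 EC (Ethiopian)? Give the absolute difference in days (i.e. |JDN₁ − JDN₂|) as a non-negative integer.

First date → JDN 2400001; second date → JDN 2397727.
The interval is |2400001 − 2397727| = 2274 days.

2274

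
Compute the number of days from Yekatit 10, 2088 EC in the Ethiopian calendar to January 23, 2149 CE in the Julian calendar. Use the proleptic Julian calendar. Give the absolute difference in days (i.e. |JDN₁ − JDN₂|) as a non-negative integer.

19346

First date → JDN 2486657; second date → JDN 2506003.
The interval is |2486657 − 2506003| = 19346 days.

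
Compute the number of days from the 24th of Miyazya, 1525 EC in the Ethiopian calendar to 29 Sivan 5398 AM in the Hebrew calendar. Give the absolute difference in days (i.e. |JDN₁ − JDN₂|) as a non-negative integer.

38394

JDN of the first date = 2281095.
JDN of the second date = 2319489.
|2319489 − 2281095| = 38394.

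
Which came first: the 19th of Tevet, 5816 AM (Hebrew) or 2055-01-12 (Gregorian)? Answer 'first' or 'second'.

second

The two dates have Julian Day Numbers 2472006 and 2471645 respectively.
Since 2471645 < 2472006, the second date comes first.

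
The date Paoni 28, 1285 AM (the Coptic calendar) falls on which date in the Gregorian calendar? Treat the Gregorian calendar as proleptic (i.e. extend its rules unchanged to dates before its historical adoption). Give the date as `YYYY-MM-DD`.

1569-07-02

Julian Day Number of the source date = 2294308.
Converting JDN 2294308 to the Gregorian calendar gives 2 July 1569 CE.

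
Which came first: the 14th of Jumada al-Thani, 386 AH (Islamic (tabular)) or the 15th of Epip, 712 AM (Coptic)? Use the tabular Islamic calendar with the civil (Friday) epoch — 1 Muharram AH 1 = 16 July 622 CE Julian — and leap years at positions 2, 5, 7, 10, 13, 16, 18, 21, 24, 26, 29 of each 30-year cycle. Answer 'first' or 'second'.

first

Converting both to JDN: 2085032 vs 2085037; the smaller is the first.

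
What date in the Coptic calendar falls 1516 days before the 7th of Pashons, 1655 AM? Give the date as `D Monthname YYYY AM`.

The starting date is JDN 2429399; 2429399 − 1516 = 2427883.
JDN 2427883 corresponds to 12 Paremhat 1651 AM.

12 Paremhat 1651 AM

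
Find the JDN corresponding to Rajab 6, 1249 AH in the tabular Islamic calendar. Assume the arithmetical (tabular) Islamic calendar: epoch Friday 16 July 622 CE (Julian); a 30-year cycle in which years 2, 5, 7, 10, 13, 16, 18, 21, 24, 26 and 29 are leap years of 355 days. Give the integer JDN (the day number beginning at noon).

2390872

Equivalently 19 November 1833 (Gregorian).
JDN 2299161 is 15 October 1582 CE (Gregorian); the target day is +91711 days from there, so JDN = 2390872.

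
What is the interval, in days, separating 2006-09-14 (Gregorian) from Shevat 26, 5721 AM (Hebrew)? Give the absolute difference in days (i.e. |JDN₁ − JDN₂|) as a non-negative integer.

JDN of the first date = 2453993.
JDN of the second date = 2437343.
|2437343 − 2453993| = 16650.

16650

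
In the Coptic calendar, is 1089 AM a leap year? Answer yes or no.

1089 mod 4 = 1; in the Coptic calendar a year is leap when year mod 4 = 3, so it is a common year.

no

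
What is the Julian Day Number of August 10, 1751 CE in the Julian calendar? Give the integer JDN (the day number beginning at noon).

In the Gregorian calendar the same day is 21 August 1751.
JDN 2400001 is 17 November 1858 CE (Gregorian), MJD 0; the target day is −39169 days from there, so JDN = 2360832.

2360832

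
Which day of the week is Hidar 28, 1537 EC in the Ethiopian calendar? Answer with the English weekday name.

In the proleptic Gregorian calendar this is 4 December 1544 (JDN 2285332).
Since JDN mod 7 = 0 (0 = Monday), the day is Monday.

Monday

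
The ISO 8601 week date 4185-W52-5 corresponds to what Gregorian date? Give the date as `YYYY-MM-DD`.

4185-12-30

ISO week 1 of 4185 is the week containing the first Thursday of 4185.
Week 52, day 5 (Friday) lands on 4185-12-30.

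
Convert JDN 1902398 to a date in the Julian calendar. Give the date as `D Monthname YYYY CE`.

25 June 496 CE

The proleptic Gregorian equivalent of JDN 1902398 is 26 June 496.
In the Julian calendar that day is 25 June 496 CE.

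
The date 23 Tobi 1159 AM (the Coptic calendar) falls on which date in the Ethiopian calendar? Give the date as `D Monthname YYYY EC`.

Julian Day Number of the source date = 2248131.
Converting JDN 2248131 to the Ethiopian calendar gives 23 Tir 1435 EC.

23 Tir 1435 EC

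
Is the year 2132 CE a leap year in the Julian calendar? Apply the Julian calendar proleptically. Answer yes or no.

yes

2132 mod 4 = 0, so it is a leap year in the Julian calendar.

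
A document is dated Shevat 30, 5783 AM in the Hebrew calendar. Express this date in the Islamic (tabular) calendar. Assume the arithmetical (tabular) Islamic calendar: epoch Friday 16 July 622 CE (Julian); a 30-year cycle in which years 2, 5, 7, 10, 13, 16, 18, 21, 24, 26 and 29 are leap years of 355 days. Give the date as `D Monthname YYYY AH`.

Both dates share Julian Day Number 2459997; in the tabular Islamic calendar that is 30 Rajab 1444 AH.

30 Rajab 1444 AH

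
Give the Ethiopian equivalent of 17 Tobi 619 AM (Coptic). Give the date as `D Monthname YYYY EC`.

Julian Day Number of the source date = 2050890.
Converting JDN 2050890 to the Ethiopian calendar gives 17 Tir 895 EC.

17 Tir 895 EC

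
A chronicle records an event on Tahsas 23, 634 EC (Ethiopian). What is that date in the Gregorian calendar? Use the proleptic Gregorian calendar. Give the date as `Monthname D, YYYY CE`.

Both dates share Julian Day Number 1955536; in the Gregorian calendar that is 22 December 641 CE.

December 22, 641 CE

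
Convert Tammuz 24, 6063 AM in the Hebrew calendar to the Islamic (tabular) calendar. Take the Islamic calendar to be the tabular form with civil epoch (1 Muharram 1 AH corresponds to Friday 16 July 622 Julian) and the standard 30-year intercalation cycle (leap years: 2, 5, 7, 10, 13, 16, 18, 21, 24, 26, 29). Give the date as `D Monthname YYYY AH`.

Julian Day Number of the source date = 2562404.
Converting JDN 2562404 to the tabular Islamic calendar gives 25 Rajab 1733 AH.

25 Rajab 1733 AH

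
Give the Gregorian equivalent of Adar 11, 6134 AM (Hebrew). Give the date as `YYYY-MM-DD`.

Both dates share Julian Day Number 2588201; in the Gregorian calendar that is 25 February 2374 CE.

2374-02-25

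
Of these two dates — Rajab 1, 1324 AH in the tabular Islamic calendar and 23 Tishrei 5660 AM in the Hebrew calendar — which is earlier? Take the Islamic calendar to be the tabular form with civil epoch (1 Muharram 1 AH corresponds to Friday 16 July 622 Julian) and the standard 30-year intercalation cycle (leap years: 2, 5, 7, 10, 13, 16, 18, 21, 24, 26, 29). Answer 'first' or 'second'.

Converting both to JDN: 2417444 vs 2414925; the smaller is the second.

second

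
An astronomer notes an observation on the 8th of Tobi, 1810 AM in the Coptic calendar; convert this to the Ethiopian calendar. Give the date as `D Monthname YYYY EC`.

8 Tir 2086 EC

The source date corresponds to 16 January 2094 in the Gregorian calendar (JDN 2485894).
That day falls on 8 Tir 2086 EC in the Ethiopian calendar.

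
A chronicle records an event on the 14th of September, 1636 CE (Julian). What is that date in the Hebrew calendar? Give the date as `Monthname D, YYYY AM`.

The source date corresponds to 24 September 1636 in the Gregorian calendar (JDN 2318864).
That day falls on 24 Elul 5396 AM in the Hebrew calendar.

Elul 24, 5396 AM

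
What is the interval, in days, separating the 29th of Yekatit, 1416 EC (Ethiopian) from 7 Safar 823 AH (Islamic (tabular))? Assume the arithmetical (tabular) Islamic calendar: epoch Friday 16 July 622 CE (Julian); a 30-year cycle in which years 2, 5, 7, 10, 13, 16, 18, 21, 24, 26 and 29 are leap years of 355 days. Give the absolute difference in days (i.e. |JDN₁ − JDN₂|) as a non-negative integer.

1463

JDN of the first date = 2241228.
JDN of the second date = 2239765.
|2239765 − 2241228| = 1463.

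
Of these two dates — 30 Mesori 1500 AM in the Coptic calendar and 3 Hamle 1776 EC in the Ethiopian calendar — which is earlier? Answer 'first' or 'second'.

second

Converting both to JDN: 2372899 vs 2372842; the smaller is the second.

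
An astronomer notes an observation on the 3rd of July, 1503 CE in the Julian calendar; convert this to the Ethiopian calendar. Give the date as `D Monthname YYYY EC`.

Julian Day Number of the source date = 2270212.
Converting JDN 2270212 to the Ethiopian calendar gives 9 Hamle 1495 EC.

9 Hamle 1495 EC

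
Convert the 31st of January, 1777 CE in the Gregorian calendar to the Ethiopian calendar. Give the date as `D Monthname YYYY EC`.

Julian Day Number of the source date = 2370127.
Converting JDN 2370127 to the Ethiopian calendar gives 25 Tir 1769 EC.

25 Tir 1769 EC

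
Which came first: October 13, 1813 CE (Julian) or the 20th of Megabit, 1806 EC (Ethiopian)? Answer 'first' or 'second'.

First date → JDN 2383542; second date → JDN 2383696.
JDN 2383542 < JDN 2383696, so the first date is earlier.

first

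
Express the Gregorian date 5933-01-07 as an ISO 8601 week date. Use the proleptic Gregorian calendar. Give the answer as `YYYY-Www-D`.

The weekday is Saturday (ISO weekday 6).
That Saturday belongs to ISO week 1 of ISO year 5933.

5933-W01-6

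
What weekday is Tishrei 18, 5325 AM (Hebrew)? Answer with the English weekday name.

This is JDN 2292576 (4 October 1564 Gregorian).
JDN 2292576 mod 7 = 6, and JDN 0 was a Monday, so this is a Sunday.

Sunday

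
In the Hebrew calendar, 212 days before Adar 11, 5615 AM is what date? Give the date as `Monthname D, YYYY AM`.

JDN of Adar 11, 5615 AM = 2398644.
2398644 − 212 = 2398432.
JDN 2398432 in the Hebrew calendar is Av 7, 5614 AM.

Av 7, 5614 AM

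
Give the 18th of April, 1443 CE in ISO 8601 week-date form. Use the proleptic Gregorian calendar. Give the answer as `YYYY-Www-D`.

1443-W16-2

The weekday is Tuesday (ISO weekday 2).
That Tuesday belongs to ISO week 16 of ISO year 1443.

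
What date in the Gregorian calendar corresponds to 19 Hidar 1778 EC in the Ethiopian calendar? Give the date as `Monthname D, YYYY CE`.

November 26, 1785 CE

Both dates share Julian Day Number 2373348; in the Gregorian calendar that is 26 November 1785 CE.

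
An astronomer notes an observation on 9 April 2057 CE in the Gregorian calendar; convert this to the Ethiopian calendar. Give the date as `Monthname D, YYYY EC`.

Julian Day Number of the source date = 2472463.
Converting JDN 2472463 to the Ethiopian calendar gives 1 Miyazya 2049 EC.

Miyazya 1, 2049 EC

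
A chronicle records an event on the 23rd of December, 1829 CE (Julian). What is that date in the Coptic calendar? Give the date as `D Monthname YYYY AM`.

Julian Day Number of the source date = 2389457.
Converting JDN 2389457 to the Coptic calendar gives 27 Koiak 1546 AM.

27 Koiak 1546 AM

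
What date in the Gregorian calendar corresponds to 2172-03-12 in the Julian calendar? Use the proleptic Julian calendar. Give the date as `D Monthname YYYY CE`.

At this point the Julian calendar is 14 days behind the Gregorian.
12 March 2172 Julian + 14 days → 26 March 2172 Gregorian.

26 March 2172 CE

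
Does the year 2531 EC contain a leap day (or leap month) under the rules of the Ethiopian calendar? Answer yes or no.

2531 mod 4 = 3; in the Ethiopian calendar a year is leap when year mod 4 = 3, so it is a leap year.

yes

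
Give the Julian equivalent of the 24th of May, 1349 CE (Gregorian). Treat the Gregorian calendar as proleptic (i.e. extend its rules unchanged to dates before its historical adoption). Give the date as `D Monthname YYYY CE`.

For dates in this range the Gregorian date is 8 days ahead of the Julian.
24 May 1349 Gregorian − 8 days → 16 May 1349 Julian.

16 May 1349 CE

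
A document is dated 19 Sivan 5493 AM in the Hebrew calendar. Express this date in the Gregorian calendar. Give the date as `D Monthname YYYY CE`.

2 June 1733 CE

Julian Day Number of the source date = 2354178.
Converting JDN 2354178 to the Gregorian calendar gives 2 June 1733 CE.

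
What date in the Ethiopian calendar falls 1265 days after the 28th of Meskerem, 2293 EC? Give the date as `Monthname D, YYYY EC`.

Counting 1265 days forward from JDN 2561401 reaches JDN 2562666, which is Megabit 17, 2296 EC.

Megabit 17, 2296 EC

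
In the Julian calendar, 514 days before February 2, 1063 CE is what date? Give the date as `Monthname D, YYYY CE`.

September 6, 1061 CE

Counting 514 days back from JDN 2109351 reaches JDN 2108837, which is September 6, 1061 CE.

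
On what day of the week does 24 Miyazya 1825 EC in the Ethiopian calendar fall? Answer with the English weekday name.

In the Gregorian calendar this is 1 May 1833 (JDN 2390670).
2390670 ≡ 2 (mod 7); counting from Monday = 0 gives Wednesday.

Wednesday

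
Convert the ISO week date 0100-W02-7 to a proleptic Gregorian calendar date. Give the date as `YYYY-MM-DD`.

ISO week 1 of 100 is the week containing the first Thursday of 100.
Week 2, day 7 (Sunday) lands on 0100-01-17.

0100-01-17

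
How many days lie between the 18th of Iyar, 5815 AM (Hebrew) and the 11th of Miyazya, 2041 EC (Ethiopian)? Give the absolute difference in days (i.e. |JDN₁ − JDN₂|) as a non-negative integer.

JDN of the first date = 2471769.
JDN of the second date = 2469551.
|2469551 − 2471769| = 2218.

2218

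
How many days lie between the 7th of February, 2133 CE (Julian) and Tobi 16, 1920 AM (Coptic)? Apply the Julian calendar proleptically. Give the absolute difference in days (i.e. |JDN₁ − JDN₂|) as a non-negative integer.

25906

JDN of the first date = 2500174.
JDN of the second date = 2526080.
|2526080 − 2500174| = 25906.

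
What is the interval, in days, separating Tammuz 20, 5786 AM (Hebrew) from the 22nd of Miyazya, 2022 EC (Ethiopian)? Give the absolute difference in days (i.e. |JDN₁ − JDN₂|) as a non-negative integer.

1395

JDN of the first date = 2461227.
JDN of the second date = 2462622.
|2462622 − 2461227| = 1395.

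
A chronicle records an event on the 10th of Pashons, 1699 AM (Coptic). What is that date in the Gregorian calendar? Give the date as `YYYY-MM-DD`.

Both dates share Julian Day Number 2445473; in the Gregorian calendar that is 18 May 1983 CE.

1983-05-18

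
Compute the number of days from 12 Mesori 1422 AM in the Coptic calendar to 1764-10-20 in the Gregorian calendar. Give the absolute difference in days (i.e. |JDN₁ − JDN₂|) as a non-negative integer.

First date → JDN 2344391; second date → JDN 2365641.
The interval is |2344391 − 2365641| = 21250 days.

21250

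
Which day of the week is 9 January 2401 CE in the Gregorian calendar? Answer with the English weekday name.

Tuesday

2598016 ≡ 1 (mod 7); counting from Monday = 0 gives Tuesday.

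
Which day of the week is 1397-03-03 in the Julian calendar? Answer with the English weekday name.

Equivalently 11 March 1397 Gregorian, JDN 2231374.
2231374 ≡ 5 (mod 7); counting from Monday = 0 gives Saturday.

Saturday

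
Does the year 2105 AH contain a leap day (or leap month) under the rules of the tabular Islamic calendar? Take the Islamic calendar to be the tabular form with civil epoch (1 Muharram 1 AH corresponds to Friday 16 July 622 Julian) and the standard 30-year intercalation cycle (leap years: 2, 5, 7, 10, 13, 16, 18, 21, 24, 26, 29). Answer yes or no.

Year 2105 AH is year 5 of its 30-year cycle; leap positions are 2, 5, 7, 10, 13, 16, 18, 21, 24, 26, 29, so it is a leap year (355 days).

yes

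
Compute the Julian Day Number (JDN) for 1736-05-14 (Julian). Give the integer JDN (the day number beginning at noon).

2355266

Equivalently 25 May 1736 (Gregorian).
JDN 2299161 is 15 October 1582 CE (Gregorian); the target day is +56105 days from there, so JDN = 2355266.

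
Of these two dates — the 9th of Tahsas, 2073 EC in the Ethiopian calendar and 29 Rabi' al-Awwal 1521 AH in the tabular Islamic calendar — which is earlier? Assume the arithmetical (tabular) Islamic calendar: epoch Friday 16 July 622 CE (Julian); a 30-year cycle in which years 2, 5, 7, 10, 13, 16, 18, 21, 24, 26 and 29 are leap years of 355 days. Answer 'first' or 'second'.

first

Converting both to JDN: 2481117 vs 2487164; the smaller is the first.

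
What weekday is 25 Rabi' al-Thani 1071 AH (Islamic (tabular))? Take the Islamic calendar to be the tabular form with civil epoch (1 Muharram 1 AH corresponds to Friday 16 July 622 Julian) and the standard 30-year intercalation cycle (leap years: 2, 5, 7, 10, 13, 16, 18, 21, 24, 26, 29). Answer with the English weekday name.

Tuesday

This is JDN 2327725 (28 December 1660 Gregorian).
Since JDN mod 7 = 1 (0 = Monday), the day is Tuesday.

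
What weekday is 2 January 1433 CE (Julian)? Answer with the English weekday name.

Equivalently 11 January 1433 Gregorian, JDN 2244463.
2244463 ≡ 4 (mod 7); counting from Monday = 0 gives Friday.

Friday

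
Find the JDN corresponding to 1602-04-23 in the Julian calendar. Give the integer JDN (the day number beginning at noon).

2306301

In the Gregorian calendar the same day is 3 May 1602.
JDN 2299161 is 15 October 1582 CE (Gregorian); the target day is +7140 days from there, so JDN = 2306301.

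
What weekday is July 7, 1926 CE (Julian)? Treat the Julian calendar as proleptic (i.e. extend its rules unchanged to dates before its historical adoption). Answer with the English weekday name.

This is JDN 2424717 (20 July 1926 Gregorian).
Since JDN mod 7 = 1 (0 = Monday), the day is Tuesday.

Tuesday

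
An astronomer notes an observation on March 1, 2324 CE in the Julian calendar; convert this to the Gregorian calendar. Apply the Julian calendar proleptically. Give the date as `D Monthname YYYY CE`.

The Julian–Gregorian offset here is 16 days (Julian trailing).
1 March 2324 Julian + 16 days → 17 March 2324 Gregorian.

17 March 2324 CE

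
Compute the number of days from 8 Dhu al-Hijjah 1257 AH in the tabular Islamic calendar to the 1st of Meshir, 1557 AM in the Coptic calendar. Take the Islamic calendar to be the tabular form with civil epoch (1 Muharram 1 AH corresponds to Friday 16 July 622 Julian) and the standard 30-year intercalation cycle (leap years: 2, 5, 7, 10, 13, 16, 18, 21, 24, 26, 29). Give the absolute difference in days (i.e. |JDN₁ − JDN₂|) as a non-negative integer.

First date → JDN 2393857; second date → JDN 2393509.
The interval is |2393857 − 2393509| = 348 days.

348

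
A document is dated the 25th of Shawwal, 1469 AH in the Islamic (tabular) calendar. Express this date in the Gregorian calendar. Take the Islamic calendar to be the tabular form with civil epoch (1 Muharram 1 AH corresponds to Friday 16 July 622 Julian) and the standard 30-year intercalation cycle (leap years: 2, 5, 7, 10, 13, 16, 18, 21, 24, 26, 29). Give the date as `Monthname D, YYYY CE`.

August 17, 2047 CE

Both dates share Julian Day Number 2468940; in the Gregorian calendar that is 17 August 2047 CE.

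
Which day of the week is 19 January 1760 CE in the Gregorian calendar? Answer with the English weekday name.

Since JDN mod 7 = 5 (0 = Monday), the day is Saturday.

Saturday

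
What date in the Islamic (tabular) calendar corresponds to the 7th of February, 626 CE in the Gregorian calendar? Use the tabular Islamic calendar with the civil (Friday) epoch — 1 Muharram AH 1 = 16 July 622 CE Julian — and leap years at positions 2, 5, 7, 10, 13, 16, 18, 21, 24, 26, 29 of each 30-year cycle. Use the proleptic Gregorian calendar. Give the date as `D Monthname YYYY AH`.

1 Ramadan 4 AH

Julian Day Number of the source date = 1949739.
Converting JDN 1949739 to the tabular Islamic calendar gives 1 Ramadan 4 AH.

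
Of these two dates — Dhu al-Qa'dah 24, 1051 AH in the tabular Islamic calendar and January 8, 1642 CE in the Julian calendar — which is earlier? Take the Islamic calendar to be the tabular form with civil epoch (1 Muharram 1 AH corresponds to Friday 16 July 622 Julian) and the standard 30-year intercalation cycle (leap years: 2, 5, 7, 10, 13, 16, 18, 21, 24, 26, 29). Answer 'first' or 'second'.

Converting both to JDN: 2320843 vs 2320806; the smaller is the second.

second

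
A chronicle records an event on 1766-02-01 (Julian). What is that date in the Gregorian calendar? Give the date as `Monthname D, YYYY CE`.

February 12, 1766 CE

At this point the Julian calendar is 11 days behind the Gregorian.
1 February 1766 Julian + 11 days → 12 February 1766 Gregorian.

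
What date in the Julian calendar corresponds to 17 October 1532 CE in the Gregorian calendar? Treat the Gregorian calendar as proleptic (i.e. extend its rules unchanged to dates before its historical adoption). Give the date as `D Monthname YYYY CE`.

For dates in this range the Gregorian date is 10 days ahead of the Julian.
17 October 1532 Gregorian − 10 days → 7 October 1532 Julian.

7 October 1532 CE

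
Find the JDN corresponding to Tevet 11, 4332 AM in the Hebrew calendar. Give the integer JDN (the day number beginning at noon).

Equivalently 16 December 571 (proleptic Gregorian).
JDN 2400001 is 17 November 1858 CE (Gregorian), MJD 0; the target day is −470038 days from there, so JDN = 1929963.

1929963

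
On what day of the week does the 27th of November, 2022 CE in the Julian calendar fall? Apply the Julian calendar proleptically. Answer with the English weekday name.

Saturday

This is JDN 2459924 (10 December 2022 Gregorian).
2459924 ≡ 5 (mod 7); counting from Monday = 0 gives Saturday.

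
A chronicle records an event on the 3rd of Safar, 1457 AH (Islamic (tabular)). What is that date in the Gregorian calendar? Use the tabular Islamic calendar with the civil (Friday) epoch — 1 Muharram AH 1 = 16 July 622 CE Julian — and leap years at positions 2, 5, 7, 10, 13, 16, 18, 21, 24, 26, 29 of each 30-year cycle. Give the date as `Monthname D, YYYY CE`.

April 12, 2035 CE

Both dates share Julian Day Number 2464430; in the Gregorian calendar that is 12 April 2035 CE.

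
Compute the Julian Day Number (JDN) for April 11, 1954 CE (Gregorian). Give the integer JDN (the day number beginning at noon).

JDN 2400001 is 17 November 1858 CE (Gregorian), MJD 0; the target day is +34843 days from there, so JDN = 2434844.

2434844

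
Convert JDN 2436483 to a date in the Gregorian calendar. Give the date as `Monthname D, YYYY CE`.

JDN 2451545 is 1 Jan 2000; 2436483 is −15062 days from there.

October 6, 1958 CE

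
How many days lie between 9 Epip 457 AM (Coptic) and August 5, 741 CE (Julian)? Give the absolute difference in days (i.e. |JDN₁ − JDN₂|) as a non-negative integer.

33

JDN of the first date = 1991892.
JDN of the second date = 1991925.
|1991925 − 1991892| = 33.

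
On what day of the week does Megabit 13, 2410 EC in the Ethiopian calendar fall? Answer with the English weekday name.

Sunday

In the Gregorian calendar this is 25 March 2418 (JDN 2604300).
JDN 2604300 mod 7 = 6, and JDN 0 was a Monday, so this is a Sunday.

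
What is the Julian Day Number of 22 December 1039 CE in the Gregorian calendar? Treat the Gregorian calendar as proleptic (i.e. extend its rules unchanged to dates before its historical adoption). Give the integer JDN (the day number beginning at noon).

2100902

JDN 2400001 is 17 November 1858 CE (Gregorian), MJD 0; the target day is −299099 days from there, so JDN = 2100902.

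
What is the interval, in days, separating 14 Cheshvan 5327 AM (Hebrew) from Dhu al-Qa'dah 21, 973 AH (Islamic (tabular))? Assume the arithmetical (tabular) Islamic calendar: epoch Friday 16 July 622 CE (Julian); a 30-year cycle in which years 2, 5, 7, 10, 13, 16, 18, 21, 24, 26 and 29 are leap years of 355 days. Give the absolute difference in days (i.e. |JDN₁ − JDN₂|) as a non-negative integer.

JDN of the first date = 2293339.
JDN of the second date = 2293199.
|2293199 − 2293339| = 140.

140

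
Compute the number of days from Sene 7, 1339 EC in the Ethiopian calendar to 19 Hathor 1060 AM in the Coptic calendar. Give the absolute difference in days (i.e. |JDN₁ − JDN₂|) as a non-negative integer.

1293

First date → JDN 2213201; second date → JDN 2211908.
The interval is |2213201 − 2211908| = 1293 days.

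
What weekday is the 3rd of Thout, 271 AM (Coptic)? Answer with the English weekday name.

Equivalently 2 September 554 Gregorian, JDN 1923649.
Since JDN mod 7 = 0 (0 = Monday), the day is Monday.

Monday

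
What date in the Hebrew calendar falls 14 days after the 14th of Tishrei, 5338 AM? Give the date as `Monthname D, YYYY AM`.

Counting 14 days forward from JDN 2297325 reaches JDN 2297339, which is Tishrei 28, 5338 AM.

Tishrei 28, 5338 AM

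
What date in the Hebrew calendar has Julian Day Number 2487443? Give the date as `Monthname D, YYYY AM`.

The Gregorian equivalent of JDN 2487443 is 14 April 2098.
In the Hebrew calendar that day is Nisan 12, 5858 AM.

Nisan 12, 5858 AM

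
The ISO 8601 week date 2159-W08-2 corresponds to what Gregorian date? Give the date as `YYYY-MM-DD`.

2159-02-20

ISO week 1 of 2159 is the week containing the first Thursday of 2159.
Week 8, day 2 (Tuesday) lands on 2159-02-20.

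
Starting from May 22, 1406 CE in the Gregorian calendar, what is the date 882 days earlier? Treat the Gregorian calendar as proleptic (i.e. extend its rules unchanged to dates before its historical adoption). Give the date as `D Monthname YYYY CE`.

22 December 1403 CE

JDN of May 22, 1406 CE = 2234732.
2234732 − 882 = 2233850.
JDN 2233850 in the Gregorian calendar is 22 December 1403 CE.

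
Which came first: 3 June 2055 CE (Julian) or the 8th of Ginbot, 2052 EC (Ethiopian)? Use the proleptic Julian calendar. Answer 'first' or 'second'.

First date → JDN 2471800; second date → JDN 2473596.
JDN 2471800 < JDN 2473596, so the first date is earlier.

first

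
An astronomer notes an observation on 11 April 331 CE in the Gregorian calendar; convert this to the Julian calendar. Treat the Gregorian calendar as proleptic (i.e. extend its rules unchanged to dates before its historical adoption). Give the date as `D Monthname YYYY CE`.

10 April 331 CE

The Julian–Gregorian offset here is 1 day (Julian trailing).
11 April 331 Gregorian − 1 day → 10 April 331 Julian.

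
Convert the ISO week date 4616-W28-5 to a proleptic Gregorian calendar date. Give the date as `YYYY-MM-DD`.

ISO week 1 of 4616 is the week containing the first Thursday of 4616.
Week 28, day 5 (Friday) lands on 4616-07-12.

4616-07-12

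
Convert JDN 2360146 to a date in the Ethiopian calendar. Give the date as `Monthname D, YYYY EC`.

Meskerem 26, 1742 EC

JDN 2360146 is 4 October 1749 in the Gregorian calendar.
In the Ethiopian calendar that day is Meskerem 26, 1742 EC.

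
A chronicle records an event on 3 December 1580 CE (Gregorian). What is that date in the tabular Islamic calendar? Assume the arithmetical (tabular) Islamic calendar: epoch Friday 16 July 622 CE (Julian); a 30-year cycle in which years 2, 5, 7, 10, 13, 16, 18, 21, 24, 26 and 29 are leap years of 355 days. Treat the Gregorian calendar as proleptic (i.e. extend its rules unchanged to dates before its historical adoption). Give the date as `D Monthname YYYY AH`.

Both dates share Julian Day Number 2298480; in the tabular Islamic calendar that is 15 Shawwal 988 AH.

15 Shawwal 988 AH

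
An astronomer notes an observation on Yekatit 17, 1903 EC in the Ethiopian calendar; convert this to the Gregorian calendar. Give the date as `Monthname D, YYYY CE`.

Both dates share Julian Day Number 2419092; in the Gregorian calendar that is 24 February 1911 CE.

February 24, 1911 CE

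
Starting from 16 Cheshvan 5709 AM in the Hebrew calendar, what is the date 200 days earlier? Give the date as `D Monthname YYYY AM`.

23 Nisan 5708 AM

The starting date is JDN 2432874; 2432874 − 200 = 2432674.
JDN 2432674 corresponds to 23 Nisan 5708 AM.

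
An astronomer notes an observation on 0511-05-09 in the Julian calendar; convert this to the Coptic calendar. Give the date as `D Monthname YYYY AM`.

14 Pashons 227 AM

Both dates share Julian Day Number 1907829; in the Coptic calendar that is 14 Pashons 227 AM.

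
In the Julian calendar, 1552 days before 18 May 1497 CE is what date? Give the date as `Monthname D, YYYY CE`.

February 16, 1493 CE

The starting date is JDN 2267975; 2267975 − 1552 = 2266423.
JDN 2266423 corresponds to February 16, 1493 CE.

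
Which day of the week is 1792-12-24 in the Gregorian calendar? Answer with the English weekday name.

JDN 2375933 mod 7 = 0, and JDN 0 was a Monday, so this is a Monday.

Monday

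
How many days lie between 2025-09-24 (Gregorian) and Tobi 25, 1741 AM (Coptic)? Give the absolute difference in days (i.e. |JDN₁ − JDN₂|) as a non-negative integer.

JDN of the first date = 2460943.
JDN of the second date = 2460709.
|2460709 − 2460943| = 234.

234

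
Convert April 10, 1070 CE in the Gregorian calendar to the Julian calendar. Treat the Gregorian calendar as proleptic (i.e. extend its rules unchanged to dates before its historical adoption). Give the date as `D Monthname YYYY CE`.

The Julian–Gregorian offset here is 6 days (Julian trailing).
10 April 1070 Gregorian − 6 days → 4 April 1070 Julian.

4 April 1070 CE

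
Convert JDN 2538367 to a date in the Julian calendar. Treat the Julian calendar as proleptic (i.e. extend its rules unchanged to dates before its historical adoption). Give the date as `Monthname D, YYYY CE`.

The Gregorian equivalent of JDN 2538367 is 17 September 2237.
In the Julian calendar that day is September 2, 2237 CE.

September 2, 2237 CE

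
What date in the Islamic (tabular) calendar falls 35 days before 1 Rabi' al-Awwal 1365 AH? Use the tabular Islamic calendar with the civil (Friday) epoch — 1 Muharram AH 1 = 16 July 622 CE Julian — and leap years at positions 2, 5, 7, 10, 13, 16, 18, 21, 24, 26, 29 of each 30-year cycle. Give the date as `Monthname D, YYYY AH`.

Muharram 25, 1365 AH

Counting 35 days back from JDN 2431855 reaches JDN 2431820, which is Muharram 25, 1365 AH.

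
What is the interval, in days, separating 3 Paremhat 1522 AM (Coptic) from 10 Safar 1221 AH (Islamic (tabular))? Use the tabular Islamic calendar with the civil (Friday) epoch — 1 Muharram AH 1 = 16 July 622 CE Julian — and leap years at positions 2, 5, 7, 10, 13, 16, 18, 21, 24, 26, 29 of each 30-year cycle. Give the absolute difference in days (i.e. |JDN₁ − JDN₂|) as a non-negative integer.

JDN of the first date = 2380757.
JDN of the second date = 2380806.
|2380806 − 2380757| = 49.

49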